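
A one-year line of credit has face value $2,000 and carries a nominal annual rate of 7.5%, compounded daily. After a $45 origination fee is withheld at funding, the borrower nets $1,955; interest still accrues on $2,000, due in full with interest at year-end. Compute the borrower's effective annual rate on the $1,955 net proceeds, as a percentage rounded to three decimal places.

Amount owed after one year: 2,000 × (1 + 0.075/365)^365 = 2,000 × 1.077876 = $2,155.75.
Effective rate on net proceeds: 2,155.75 / 1,955 − 1 = 0.102686 = 10.269%.

10.269%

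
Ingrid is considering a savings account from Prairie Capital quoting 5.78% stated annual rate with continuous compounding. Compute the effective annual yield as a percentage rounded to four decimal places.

With continuous compounding, EAR = e^0.0578 − 1.
e^0.0578 = 1.059503, so EAR = 0.059503 = 5.9503%.

5.9503%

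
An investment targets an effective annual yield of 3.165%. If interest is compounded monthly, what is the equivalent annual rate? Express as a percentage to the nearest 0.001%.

3.120%

(1 + r/12)^12 − 1 = 0.03165, so 1 + r/12 = 1.03165^(1/12).
r/12 = 0.002600, so r = 0.031200 = 3.120%.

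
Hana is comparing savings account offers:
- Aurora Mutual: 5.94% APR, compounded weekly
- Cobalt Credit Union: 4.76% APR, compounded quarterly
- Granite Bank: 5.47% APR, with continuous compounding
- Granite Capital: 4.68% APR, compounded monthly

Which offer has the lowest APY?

Aurora Mutual: (1 + 0.0594/52)^52 − 1 = 6.116%
Cobalt Credit Union: (1 + 0.0476/4)^4 − 1 = 4.846%
Granite Bank: e^0.0547 − 1 = 5.622%
Granite Capital: (1 + 0.0468/12)^12 − 1 = 4.782%
The lowest effective annual rate is Granite Capital at 4.782%.

Granite Capital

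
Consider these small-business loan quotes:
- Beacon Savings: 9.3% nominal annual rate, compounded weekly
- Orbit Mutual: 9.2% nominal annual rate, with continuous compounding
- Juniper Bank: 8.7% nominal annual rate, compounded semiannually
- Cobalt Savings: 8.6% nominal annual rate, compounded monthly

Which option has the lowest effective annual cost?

Juniper Bank

Beacon Savings: (1 + 0.093/52)^52 − 1 = 9.737%
Orbit Mutual: e^0.092 − 1 = 9.636%
Juniper Bank: (1 + 0.087/2)^2 − 1 = 8.889%
Cobalt Savings: (1 + 0.086/12)^12 − 1 = 8.947%
The lowest effective annual rate is Juniper Bank at 8.889%.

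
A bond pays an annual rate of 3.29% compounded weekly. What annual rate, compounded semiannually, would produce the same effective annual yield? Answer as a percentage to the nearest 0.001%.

EAR = (1 + 0.0329/52)^52 − 1 = 0.033436.
Solve (1 + r/2)^2 = 1.033436: r/2 = 1.033436^(1/2) − 1 = 0.016581, so r = 0.033162 = 3.316%.

3.316%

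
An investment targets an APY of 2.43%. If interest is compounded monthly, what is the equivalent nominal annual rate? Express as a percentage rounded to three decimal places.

(1 + r/12)^12 − 1 = 0.0243, so 1 + r/12 = 1.0243^(1/12).
r/12 = 0.002003, so r = 0.024033 = 2.403%.

2.403%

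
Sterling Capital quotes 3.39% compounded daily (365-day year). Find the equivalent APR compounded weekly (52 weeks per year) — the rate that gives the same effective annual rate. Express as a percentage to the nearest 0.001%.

EAR = (1 + 0.0339/365)^365 − 1 = 0.034480.
Solve (1 + r/52)^52 = 1.034480: r/52 = 1.034480^(1/52) − 1 = 0.000652, so r = 0.033909 = 3.391%.

3.391%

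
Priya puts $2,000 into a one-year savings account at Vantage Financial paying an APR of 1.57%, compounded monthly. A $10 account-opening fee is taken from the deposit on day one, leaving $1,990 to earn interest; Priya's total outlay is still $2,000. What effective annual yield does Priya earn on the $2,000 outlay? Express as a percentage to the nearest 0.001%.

1.073%

Value after one year: 1,990 × (1 + 0.0157/12)^12 = 1,990 × 1.015813 = $2,021.47.
Effective yield on the $2,000 outlay: 2,021.47 / 2,000 − 1 = 0.010734 = 1.073%.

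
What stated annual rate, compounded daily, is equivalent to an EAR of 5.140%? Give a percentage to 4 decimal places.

(1 + r/365)^365 − 1 = 0.05140, so 1 + r/365 = 1.05140^(1/365).
r/365 = 0.000137, so r = 0.050126 = 5.0126%.

5.0126%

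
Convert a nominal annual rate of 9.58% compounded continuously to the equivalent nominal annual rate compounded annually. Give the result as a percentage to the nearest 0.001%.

10.054%

EAR under continuous compounding: e^0.0958 − 1 = 0.100539.
Compounded annually, the equivalent nominal rate is the EAR itself: 10.054%.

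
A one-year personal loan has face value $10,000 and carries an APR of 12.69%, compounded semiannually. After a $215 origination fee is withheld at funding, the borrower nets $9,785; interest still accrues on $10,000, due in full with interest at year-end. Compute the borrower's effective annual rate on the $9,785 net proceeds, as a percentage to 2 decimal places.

15.58%

Amount owed after one year: 10,000 × (1 + 0.1269/2)^2 = 10,000 × 1.130926 = $11,309.26.
Effective rate on net proceeds: 11,309.26 / 9,785 − 1 = 0.155775 = 15.58%.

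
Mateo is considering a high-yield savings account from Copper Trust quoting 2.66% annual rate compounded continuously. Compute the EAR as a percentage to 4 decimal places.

With continuous compounding, EAR = e^0.0266 − 1.
e^0.0266 = 1.026957, so EAR = 0.026957 = 2.6957%.

2.6957%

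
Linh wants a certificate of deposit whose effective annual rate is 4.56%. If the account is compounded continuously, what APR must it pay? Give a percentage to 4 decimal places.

Continuous: nominal r satisfies e^r − 1 = 0.0456.
r = ln(1 + 0.0456) = ln(1.0456) = 0.044591 = 4.4591%.

4.4591%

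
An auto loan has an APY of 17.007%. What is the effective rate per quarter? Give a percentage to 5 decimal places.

The per-quarter rate i satisfies (1 + i)^4 = 1 + 0.17007.
i = 1.17007^(1/4) − 1 = 0.0400470 = 4.00470%.

4.00470%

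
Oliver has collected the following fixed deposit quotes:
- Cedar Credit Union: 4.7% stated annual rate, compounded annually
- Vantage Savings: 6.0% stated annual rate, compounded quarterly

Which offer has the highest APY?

Vantage Savings

Cedar Credit Union: compounded annually, EAR = 4.700%
Vantage Savings: (1 + 0.060/4)^4 − 1 = 6.136%
The highest effective annual rate is Vantage Savings at 6.136%.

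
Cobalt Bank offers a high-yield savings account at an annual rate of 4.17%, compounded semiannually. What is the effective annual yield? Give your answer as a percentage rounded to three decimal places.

4.213%

EAR = (1 + 0.0417/2)^2 − 1.
= 1.042135 − 1 = 4.213%.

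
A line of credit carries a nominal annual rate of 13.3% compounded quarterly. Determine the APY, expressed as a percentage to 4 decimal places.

EAR = (1 + 0.133/4)^4 − 1.
= (1 + 0.033250)^4 − 1 = 1.139782 − 1 = 13.9782%.

13.9782%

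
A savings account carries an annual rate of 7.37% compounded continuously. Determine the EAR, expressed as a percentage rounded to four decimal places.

With continuous compounding, EAR = e^0.0737 − 1.
e^0.0737 = 1.076484, so EAR = 0.076484 = 7.6484%.

7.6484%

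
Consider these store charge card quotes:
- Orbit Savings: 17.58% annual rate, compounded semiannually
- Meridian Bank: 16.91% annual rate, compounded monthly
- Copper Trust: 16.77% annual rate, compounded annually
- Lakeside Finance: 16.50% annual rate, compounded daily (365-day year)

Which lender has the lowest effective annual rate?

Copper Trust

Orbit Savings: (1 + 0.1758/2)^2 − 1 = 18.353%
Meridian Bank: (1 + 0.1691/12)^12 − 1 = 18.284%
Copper Trust: compounded annually, EAR = 16.770%
Lakeside Finance: (1 + 0.1650/365)^365 − 1 = 17.935%
The lowest effective annual rate is Copper Trust at 16.770%.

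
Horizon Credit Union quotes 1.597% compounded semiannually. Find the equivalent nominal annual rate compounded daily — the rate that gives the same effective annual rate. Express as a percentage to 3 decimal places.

EAR = (1 + 0.01597/2)^2 − 1 = 0.016034.
Solve (1 + r/365)^365 = 1.016034: r/365 = 1.016034^(1/365) − 1 = 0.000044, so r = 0.015907 = 1.591%.

1.591%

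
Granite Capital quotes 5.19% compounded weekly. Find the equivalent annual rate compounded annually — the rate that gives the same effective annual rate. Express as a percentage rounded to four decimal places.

EAR = (1 + 0.0519/52)^52 − 1 = 0.053243.
Compounded annually, the equivalent nominal rate is the EAR itself: 5.3243%.

5.3243%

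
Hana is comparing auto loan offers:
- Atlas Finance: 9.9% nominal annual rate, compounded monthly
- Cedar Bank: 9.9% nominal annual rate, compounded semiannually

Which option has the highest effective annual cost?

Atlas Finance

Atlas Finance: (1 + 0.099/12)^12 − 1 = 10.362%
Cedar Bank: (1 + 0.099/2)^2 − 1 = 10.145%
The highest effective annual rate is Atlas Finance at 10.362%.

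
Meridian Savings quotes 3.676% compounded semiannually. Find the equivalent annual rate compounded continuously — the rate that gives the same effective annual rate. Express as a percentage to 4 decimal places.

3.6426%

EAR = (1 + 0.03676/2)^2 − 1 = 0.037098.
Equivalent continuous rate: r = ln(1 + 0.037098) = 0.036426 = 3.6426%.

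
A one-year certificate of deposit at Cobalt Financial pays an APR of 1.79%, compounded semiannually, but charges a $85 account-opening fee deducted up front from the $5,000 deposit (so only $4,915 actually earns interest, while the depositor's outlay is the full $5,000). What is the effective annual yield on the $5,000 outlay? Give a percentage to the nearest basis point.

Value after one year: 4,915 × (1 + 0.0179/2)^2 = 4,915 × 1.017980 = $5,003.37.
Effective yield on the $5,000 outlay: 5,003.37 / 5,000 − 1 = 0.000674 = 0.07%.

0.07%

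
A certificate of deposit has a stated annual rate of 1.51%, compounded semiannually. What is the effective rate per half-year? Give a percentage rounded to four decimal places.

With a nominal annual rate compounded semiannually, the periodic rate is the nominal rate divided by 2.
i = 0.0151 / 2 = 0.0075500 = 0.7550%.

0.7550%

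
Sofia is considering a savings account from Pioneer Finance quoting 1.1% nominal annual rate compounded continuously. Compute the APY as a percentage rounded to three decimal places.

1.106%

With continuous compounding, EAR = e^0.011 − 1.
e^0.011 = 1.011061, so EAR = 0.011061 = 1.106%.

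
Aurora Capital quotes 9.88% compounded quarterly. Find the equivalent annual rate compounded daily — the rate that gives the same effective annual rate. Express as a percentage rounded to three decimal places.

9.761%

EAR = (1 + 0.0988/4)^4 − 1 = 0.102521.
Solve (1 + r/365)^365 = 1.102521: r/365 = 1.102521^(1/365) − 1 = 0.000267, so r = 0.097613 = 9.761%.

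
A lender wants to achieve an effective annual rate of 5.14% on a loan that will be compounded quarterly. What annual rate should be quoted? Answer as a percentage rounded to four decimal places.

5.0438%

(1 + r/4)^4 − 1 = 0.0514, so 1 + r/4 = 1.0514^(1/4).
r/4 = 0.012609, so r = 0.050438 = 5.0438%.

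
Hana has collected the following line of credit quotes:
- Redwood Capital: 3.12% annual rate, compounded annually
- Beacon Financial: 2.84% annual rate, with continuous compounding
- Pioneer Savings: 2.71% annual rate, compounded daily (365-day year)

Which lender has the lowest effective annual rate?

Pioneer Savings

Redwood Capital: compounded annually, EAR = 3.120%
Beacon Financial: e^0.0284 − 1 = 2.881%
Pioneer Savings: (1 + 0.0271/365)^365 − 1 = 2.747%
The lowest effective annual rate is Pioneer Savings at 2.747%.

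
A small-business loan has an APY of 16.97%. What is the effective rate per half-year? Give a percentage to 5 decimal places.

The per-half-year rate i satisfies (1 + i)^2 = 1 + 0.1697.
i = 1.1697^(1/2) − 1 = 0.0815267 = 8.15267%.

8.15267%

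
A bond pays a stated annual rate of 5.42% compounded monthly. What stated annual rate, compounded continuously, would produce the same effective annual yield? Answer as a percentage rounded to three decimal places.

5.408%

EAR = (1 + 0.0542/12)^12 − 1 = 0.055567.
Equivalent continuous rate: r = ln(1 + 0.055567) = 0.054078 = 5.408%.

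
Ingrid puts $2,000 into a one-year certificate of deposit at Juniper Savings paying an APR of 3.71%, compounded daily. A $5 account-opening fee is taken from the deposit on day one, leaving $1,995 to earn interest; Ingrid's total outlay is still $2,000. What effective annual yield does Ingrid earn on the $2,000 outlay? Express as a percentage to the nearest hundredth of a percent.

3.52%

Value after one year: 1,995 × (1 + 0.0371/365)^365 = 1,995 × 1.037795 = $2,070.40.
Effective yield on the $2,000 outlay: 2,070.40 / 2,000 − 1 = 0.035200 = 3.52%.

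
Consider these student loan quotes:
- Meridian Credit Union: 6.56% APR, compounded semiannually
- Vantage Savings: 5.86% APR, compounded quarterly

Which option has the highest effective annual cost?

Meridian Credit Union

Meridian Credit Union: (1 + 0.0656/2)^2 − 1 = 6.668%
Vantage Savings: (1 + 0.0586/4)^4 − 1 = 5.990%
The highest effective annual rate is Meridian Credit Union at 6.668%.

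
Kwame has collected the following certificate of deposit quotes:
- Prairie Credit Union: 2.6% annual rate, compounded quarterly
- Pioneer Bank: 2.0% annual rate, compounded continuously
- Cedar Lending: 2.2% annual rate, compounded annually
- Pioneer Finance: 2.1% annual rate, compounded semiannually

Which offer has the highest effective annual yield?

Prairie Credit Union

Prairie Credit Union: (1 + 0.026/4)^4 − 1 = 2.625%
Pioneer Bank: e^0.020 − 1 = 2.020%
Cedar Lending: compounded annually, EAR = 2.200%
Pioneer Finance: (1 + 0.021/2)^2 − 1 = 2.111%
The highest effective annual rate is Prairie Credit Union at 2.625%.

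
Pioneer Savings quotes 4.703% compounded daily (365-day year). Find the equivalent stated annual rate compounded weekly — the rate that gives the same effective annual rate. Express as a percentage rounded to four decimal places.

EAR = (1 + 0.04703/365)^365 − 1 = 0.048150.
Solve (1 + r/52)^52 = 1.048150: r/52 = 1.048150^(1/52) − 1 = 0.000905, so r = 0.047048 = 4.7048%.

4.7048%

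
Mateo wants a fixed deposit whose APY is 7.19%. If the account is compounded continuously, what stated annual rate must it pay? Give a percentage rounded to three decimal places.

6.943%

Continuous: nominal r satisfies e^r − 1 = 0.0719.
r = ln(1 + 0.0719) = ln(1.0719) = 0.069433 = 6.943%.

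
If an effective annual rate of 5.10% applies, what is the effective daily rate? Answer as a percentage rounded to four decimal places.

0.0136%

The per-day rate i satisfies (1 + i)^365 = 1 + 0.0510.
i = 1.0510^(1/365) − 1 = 0.0001363 = 0.0136%.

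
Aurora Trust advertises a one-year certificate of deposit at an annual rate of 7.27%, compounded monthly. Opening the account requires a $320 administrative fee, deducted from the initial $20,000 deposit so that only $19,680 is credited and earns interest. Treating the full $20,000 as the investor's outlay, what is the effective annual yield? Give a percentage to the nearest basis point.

Value after one year: 19,680 × (1 + 0.0727/12)^12 = 19,680 × 1.075172 = $21,159.39.
Effective yield on the $20,000 outlay: 21,159.39 / 20,000 − 1 = 0.057969 = 5.80%.

5.80%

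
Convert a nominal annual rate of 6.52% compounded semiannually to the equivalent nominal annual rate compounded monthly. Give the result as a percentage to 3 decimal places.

6.433%

EAR = (1 + 0.0652/2)^2 − 1 = 0.066263.
Solve (1 + r/12)^12 = 1.066263: r/12 = 1.066263^(1/12) − 1 = 0.005361, so r = 0.064332 = 6.433%.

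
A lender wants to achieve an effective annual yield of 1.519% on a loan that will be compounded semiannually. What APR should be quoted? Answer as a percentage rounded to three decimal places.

(1 + r/2)^2 − 1 = 0.01519, so 1 + r/2 = 1.01519^(1/2).
r/2 = 0.007566, so r = 0.015133 = 1.513%.

1.513%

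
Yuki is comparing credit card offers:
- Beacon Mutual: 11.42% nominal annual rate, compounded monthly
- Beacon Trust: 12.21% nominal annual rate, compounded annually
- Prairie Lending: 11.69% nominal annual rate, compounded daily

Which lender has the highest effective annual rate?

Prairie Lending

Beacon Mutual: (1 + 0.1142/12)^12 − 1 = 12.037%
Beacon Trust: compounded annually, EAR = 12.210%
Prairie Lending: (1 + 0.1169/365)^365 − 1 = 12.399%
The highest effective annual rate is Prairie Lending at 12.399%.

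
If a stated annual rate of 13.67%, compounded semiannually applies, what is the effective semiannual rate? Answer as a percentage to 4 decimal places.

With a nominal annual rate compounded semiannually, the periodic rate is the nominal rate divided by 2.
i = 0.1367 / 2 = 0.0683500 = 6.8350%.

6.8350%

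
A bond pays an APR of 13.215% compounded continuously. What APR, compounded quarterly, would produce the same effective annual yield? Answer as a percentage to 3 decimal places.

EAR under continuous compounding: e^0.13215 − 1 = 0.141279.
Solve (1 + r/4)^4 = 1.141279: r/4 = 1.141279^(1/4) − 1 = 0.033589, so r = 0.134357 = 13.436%.

13.436%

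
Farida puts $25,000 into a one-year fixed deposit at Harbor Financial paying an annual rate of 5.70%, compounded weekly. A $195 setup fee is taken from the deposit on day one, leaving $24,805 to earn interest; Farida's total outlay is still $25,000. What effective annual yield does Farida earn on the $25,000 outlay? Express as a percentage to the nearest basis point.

Value after one year: 24,805 × (1 + 0.0570/52)^52 = 24,805 × 1.058623 = $26,259.14.
Effective yield on the $25,000 outlay: 26,259.14 / 25,000 − 1 = 0.050366 = 5.04%.

5.04%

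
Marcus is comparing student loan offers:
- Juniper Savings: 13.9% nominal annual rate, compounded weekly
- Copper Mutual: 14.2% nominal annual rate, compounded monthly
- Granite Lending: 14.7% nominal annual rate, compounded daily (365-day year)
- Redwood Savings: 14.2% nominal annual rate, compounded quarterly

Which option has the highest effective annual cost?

Granite Lending

Juniper Savings: (1 + 0.139/52)^52 − 1 = 14.891%
Copper Mutual: (1 + 0.142/12)^12 − 1 = 15.162%
Granite Lending: (1 + 0.147/365)^365 − 1 = 15.832%
Redwood Savings: (1 + 0.142/4)^4 − 1 = 14.974%
The highest effective annual rate is Granite Lending at 15.832%.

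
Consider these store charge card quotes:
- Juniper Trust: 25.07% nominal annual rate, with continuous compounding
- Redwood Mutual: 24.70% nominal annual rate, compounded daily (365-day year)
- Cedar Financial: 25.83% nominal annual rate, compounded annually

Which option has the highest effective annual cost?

Juniper Trust

Juniper Trust: e^0.2507 − 1 = 28.492%
Redwood Mutual: (1 + 0.2470/365)^365 − 1 = 28.007%
Cedar Financial: compounded annually, EAR = 25.830%
The highest effective annual rate is Juniper Trust at 28.492%.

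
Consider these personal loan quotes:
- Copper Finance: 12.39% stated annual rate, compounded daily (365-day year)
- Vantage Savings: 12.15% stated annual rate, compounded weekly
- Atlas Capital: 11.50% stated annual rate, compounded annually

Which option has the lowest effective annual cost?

Copper Finance: (1 + 0.1239/365)^365 − 1 = 13.188%
Vantage Savings: (1 + 0.1215/52)^52 − 1 = 12.903%
Atlas Capital: compounded annually, EAR = 11.500%
The lowest effective annual rate is Atlas Capital at 11.500%.

Atlas Capital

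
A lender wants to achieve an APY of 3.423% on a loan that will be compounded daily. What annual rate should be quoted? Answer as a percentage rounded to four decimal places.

3.3659%

(1 + r/365)^365 − 1 = 0.03423, so 1 + r/365 = 1.03423^(1/365).
r/365 = 0.000092, so r = 0.033659 = 3.3659%.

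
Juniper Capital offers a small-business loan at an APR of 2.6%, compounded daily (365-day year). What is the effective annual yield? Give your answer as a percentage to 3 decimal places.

2.634%

EAR = (1 + 0.026/365)^365 − 1.
= (1 + 0.000071)^365 − 1 = 1.026340 − 1 = 2.634%.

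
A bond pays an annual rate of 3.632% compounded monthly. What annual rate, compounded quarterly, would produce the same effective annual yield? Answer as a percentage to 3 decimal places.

EAR = (1 + 0.03632/12)^12 − 1 = 0.036931.
Solve (1 + r/4)^4 = 1.036931: r/4 = 1.036931^(1/4) − 1 = 0.009108, so r = 0.036430 = 3.643%.

3.643%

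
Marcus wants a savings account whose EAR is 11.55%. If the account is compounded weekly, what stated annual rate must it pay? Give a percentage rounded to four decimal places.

10.9418%

(1 + r/52)^52 − 1 = 0.1155, so 1 + r/52 = 1.1155^(1/52).
r/52 = 0.002104, so r = 0.109418 = 10.9418%.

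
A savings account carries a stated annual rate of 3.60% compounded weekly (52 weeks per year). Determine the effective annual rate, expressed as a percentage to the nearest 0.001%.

EAR = (1 + 0.0360/52)^52 − 1.
= (1 + 0.000692)^52 − 1 = 1.036643 − 1 = 3.664%.

3.664%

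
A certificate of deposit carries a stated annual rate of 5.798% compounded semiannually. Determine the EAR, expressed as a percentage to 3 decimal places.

EAR = (1 + 0.05798/2)^2 − 1.
= 1.058820 − 1 = 5.882%.

5.882%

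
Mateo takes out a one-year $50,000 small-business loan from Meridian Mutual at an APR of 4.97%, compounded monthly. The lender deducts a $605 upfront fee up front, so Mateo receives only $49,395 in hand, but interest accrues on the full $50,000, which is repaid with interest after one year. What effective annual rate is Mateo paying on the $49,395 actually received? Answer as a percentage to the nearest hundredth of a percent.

6.37%

Amount owed after one year: 50,000 × (1 + 0.0497/12)^12 = 50,000 × 1.050848 = $52,542.40.
Effective rate on net proceeds: 52,542.40 / 49,395 − 1 = 0.063719 = 6.37%.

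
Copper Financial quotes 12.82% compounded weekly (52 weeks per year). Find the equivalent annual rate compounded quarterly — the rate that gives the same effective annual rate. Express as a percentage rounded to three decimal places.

EAR = (1 + 0.1282/52)^52 − 1 = 0.136601.
Solve (1 + r/4)^4 = 1.136601: r/4 = 1.136601^(1/4) − 1 = 0.032528, so r = 0.130114 = 13.011%.

13.011%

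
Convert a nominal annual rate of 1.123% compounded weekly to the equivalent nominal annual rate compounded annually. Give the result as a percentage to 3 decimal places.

1.129%

EAR = (1 + 0.01123/52)^52 − 1 = 0.011292.
Compounded annually, the equivalent nominal rate is the EAR itself: 1.129%.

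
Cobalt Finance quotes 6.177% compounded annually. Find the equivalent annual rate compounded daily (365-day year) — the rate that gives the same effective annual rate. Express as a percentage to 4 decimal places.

5.9942%

Compounded annually, EAR = nominal = 0.061770.
Solve (1 + r/365)^365 = 1.061770: r/365 = 1.061770^(1/365) − 1 = 0.000164, so r = 0.059942 = 5.9942%.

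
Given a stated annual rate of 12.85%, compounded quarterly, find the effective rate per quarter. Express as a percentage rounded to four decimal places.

With a nominal annual rate compounded quarterly, the periodic rate is the nominal rate divided by 4.
i = 0.1285 / 4 = 0.0321250 = 3.2125%.

3.2125%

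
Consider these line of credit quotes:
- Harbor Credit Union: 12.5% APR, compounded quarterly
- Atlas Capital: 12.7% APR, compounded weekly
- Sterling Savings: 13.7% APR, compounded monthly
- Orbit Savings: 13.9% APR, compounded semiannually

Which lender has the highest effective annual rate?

Sterling Savings

Harbor Credit Union: (1 + 0.125/4)^4 − 1 = 13.098%
Atlas Capital: (1 + 0.127/52)^52 − 1 = 13.524%
Sterling Savings: (1 + 0.137/12)^12 − 1 = 14.594%
Orbit Savings: (1 + 0.139/2)^2 − 1 = 14.383%
The highest effective annual rate is Sterling Savings at 14.594%.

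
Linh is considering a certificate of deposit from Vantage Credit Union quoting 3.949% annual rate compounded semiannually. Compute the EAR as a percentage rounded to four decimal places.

EAR = (1 + 0.03949/2)^2 − 1.
= (1 + 0.019745)^2 − 1 = 1.039880 − 1 = 3.9880%.

3.9880%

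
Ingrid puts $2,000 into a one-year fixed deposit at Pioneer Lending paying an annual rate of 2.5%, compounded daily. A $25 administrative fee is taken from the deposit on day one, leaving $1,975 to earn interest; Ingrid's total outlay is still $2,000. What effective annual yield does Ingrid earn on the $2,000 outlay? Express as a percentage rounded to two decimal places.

1.25%

Value after one year: 1,975 × (1 + 0.025/365)^365 = 1,975 × 1.025314 = $2,025.00.
Effective yield on the $2,000 outlay: 2,025.00 / 2,000 − 1 = 0.012498 = 1.25%.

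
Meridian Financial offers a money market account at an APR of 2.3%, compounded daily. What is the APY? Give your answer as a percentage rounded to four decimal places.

EAR = (1 + 0.023/365)^365 − 1.
= 1.023266 − 1 = 2.3266%.

2.3266%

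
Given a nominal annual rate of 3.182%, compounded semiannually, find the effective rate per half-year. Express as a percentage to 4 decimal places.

With a nominal annual rate compounded semiannually, the periodic rate is the nominal rate divided by 2.
i = 0.03182 / 2 = 0.0159100 = 1.5910%.

1.5910%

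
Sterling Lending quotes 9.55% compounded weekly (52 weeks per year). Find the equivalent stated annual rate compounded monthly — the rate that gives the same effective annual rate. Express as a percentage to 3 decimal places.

EAR = (1 + 0.0955/52)^52 − 1 = 0.100112.
Solve (1 + r/12)^12 = 1.100112: r/12 = 1.100112^(1/12) − 1 = 0.007983, so r = 0.095793 = 9.579%.

9.579%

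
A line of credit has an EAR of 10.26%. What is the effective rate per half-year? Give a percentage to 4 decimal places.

5.0048%

The per-half-year rate i satisfies (1 + i)^2 = 1 + 0.1026.
i = 1.1026^(1/2) − 1 = 0.0500476 = 5.0048%.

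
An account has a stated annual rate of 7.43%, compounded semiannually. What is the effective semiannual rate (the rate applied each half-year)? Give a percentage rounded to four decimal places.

With a nominal annual rate compounded semiannually, the periodic rate is the nominal rate divided by 2.
i = 0.0743 / 2 = 0.0371500 = 3.7150%.

3.7150%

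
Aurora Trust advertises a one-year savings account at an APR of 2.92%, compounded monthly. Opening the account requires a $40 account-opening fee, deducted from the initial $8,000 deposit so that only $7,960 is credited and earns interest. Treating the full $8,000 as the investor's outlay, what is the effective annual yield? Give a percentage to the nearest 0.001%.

Value after one year: 7,960 × (1 + 0.0292/12)^12 = 7,960 × 1.029594 = $8,195.57.
Effective yield on the $8,000 outlay: 8,195.57 / 8,000 − 1 = 0.024446 = 2.445%.

2.445%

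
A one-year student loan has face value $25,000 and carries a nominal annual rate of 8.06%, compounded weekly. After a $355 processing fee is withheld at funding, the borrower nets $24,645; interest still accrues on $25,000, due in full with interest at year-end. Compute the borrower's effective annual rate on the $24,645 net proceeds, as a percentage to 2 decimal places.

9.95%

Amount owed after one year: 25,000 × (1 + 0.0806/52)^52 = 25,000 × 1.083870 = $27,096.74.
Effective rate on net proceeds: 27,096.74 / 24,645 − 1 = 0.099482 = 9.95%.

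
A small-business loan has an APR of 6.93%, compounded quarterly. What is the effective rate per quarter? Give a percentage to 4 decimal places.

With a nominal annual rate compounded quarterly, the periodic rate is the nominal rate divided by 4.
i = 0.0693 / 4 = 0.0173250 = 1.7325%.

1.7325%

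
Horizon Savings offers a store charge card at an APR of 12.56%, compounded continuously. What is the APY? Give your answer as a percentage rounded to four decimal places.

With continuous compounding, EAR = e^0.1256 − 1.
e^0.1256 = 1.133829, so EAR = 0.133829 = 13.3829%.

13.3829%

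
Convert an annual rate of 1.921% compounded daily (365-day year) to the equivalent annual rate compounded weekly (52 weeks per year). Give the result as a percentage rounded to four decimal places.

1.9213%

EAR = (1 + 0.01921/365)^365 − 1 = 0.019395.
Solve (1 + r/52)^52 = 1.019395: r/52 = 1.019395^(1/52) − 1 = 0.000369, so r = 0.019213 = 1.9213%.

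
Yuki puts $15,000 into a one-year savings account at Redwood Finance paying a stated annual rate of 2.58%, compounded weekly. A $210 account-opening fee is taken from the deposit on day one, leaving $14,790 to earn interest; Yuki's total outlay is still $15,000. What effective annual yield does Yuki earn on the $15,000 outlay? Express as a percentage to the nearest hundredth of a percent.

1.18%

Value after one year: 14,790 × (1 + 0.0258/52)^52 = 14,790 × 1.026129 = $15,176.45.
Effective yield on the $15,000 outlay: 15,176.45 / 15,000 − 1 = 0.011763 = 1.18%.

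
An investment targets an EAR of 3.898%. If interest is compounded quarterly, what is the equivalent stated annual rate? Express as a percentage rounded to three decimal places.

(1 + r/4)^4 − 1 = 0.03898, so 1 + r/4 = 1.03898^(1/4).
r/4 = 0.009606, so r = 0.038423 = 3.842%.

3.842%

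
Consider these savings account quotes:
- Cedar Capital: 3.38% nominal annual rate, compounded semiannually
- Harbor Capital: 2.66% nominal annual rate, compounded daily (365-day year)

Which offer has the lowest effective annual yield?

Cedar Capital: (1 + 0.0338/2)^2 − 1 = 3.409%
Harbor Capital: (1 + 0.0266/365)^365 − 1 = 2.696%
The lowest effective annual rate is Harbor Capital at 2.696%.

Harbor Capital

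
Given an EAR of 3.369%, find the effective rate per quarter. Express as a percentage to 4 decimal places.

0.8318%

The per-quarter rate i satisfies (1 + i)^4 = 1 + 0.03369.
i = 1.03369^(1/4) − 1 = 0.0083181 = 0.8318%.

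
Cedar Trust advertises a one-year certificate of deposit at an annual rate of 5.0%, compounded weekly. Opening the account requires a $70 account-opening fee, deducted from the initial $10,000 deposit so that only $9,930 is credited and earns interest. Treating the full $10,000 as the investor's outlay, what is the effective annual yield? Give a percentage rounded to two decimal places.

4.39%

Value after one year: 9,930 × (1 + 0.050/52)^52 = 9,930 × 1.051246 = $10,438.87.
Effective yield on the $10,000 outlay: 10,438.87 / 10,000 − 1 = 0.043887 = 4.39%.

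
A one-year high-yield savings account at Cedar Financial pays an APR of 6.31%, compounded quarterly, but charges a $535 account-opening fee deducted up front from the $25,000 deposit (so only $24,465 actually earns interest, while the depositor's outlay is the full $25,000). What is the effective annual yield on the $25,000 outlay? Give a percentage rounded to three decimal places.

4.183%

Value after one year: 24,465 × (1 + 0.0631/4)^4 = 24,465 × 1.064609 = $26,045.66.
Effective yield on the $25,000 outlay: 26,045.66 / 25,000 − 1 = 0.041826 = 4.183%.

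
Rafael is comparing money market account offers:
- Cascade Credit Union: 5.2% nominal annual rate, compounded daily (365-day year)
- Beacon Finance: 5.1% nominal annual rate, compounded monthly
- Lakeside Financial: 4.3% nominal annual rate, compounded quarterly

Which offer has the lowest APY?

Cascade Credit Union: (1 + 0.052/365)^365 − 1 = 5.337%
Beacon Finance: (1 + 0.051/12)^12 − 1 = 5.221%
Lakeside Financial: (1 + 0.043/4)^4 − 1 = 4.370%
The lowest effective annual rate is Lakeside Financial at 4.370%.

Lakeside Financial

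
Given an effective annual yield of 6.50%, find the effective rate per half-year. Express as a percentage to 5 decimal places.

The per-half-year rate i satisfies (1 + i)^2 = 1 + 0.0650.
i = 1.0650^(1/2) − 1 = 0.0319884 = 3.19884%.

3.19884%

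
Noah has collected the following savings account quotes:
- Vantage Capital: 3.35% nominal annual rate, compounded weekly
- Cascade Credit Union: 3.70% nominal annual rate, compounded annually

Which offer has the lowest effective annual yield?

Vantage Capital: (1 + 0.0335/52)^52 − 1 = 3.406%
Cascade Credit Union: compounded annually, EAR = 3.700%
The lowest effective annual rate is Vantage Capital at 3.406%.

Vantage Capital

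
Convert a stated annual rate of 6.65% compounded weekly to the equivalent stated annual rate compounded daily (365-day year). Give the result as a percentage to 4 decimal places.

6.6464%

EAR = (1 + 0.0665/52)^52 − 1 = 0.068716.
Solve (1 + r/365)^365 = 1.068716: r/365 = 1.068716^(1/365) − 1 = 0.000182, so r = 0.066464 = 6.6464%.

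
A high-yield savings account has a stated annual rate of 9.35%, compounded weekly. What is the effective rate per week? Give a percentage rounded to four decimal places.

0.1798%

With a nominal annual rate compounded weekly, the periodic rate is the nominal rate divided by 52.
i = 0.0935 / 52 = 0.0017981 = 0.1798%.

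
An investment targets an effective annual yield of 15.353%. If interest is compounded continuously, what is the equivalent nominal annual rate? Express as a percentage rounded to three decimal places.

Continuous: nominal r satisfies e^r − 1 = 0.15353.
r = ln(1 + 0.15353) = ln(1.15353) = 0.142827 = 14.283%.

14.283%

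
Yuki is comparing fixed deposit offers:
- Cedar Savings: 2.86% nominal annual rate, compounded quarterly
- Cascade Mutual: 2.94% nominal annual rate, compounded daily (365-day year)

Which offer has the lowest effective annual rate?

Cedar Savings: (1 + 0.0286/4)^4 − 1 = 2.891%
Cascade Mutual: (1 + 0.0294/365)^365 − 1 = 2.984%
The lowest effective annual rate is Cedar Savings at 2.891%.

Cedar Savings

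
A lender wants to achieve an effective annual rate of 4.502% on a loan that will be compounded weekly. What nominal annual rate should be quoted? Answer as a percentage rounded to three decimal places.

(1 + r/52)^52 − 1 = 0.04502, so 1 + r/52 = 1.04502^(1/52).
r/52 = 0.000847, so r = 0.044055 = 4.405%.

4.405%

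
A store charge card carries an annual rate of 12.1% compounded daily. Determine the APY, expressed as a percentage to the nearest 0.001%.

EAR = (1 + 0.121/365)^365 − 1.
= 1.128602 − 1 = 12.860%.

12.860%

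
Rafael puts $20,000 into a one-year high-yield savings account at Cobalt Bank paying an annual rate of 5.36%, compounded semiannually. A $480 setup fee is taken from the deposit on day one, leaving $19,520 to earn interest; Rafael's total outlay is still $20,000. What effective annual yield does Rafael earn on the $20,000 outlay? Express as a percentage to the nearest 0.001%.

Value after one year: 19,520 × (1 + 0.0536/2)^2 = 19,520 × 1.054318 = $20,580.29.
Effective yield on the $20,000 outlay: 20,580.29 / 20,000 − 1 = 0.029015 = 2.901%.

2.901%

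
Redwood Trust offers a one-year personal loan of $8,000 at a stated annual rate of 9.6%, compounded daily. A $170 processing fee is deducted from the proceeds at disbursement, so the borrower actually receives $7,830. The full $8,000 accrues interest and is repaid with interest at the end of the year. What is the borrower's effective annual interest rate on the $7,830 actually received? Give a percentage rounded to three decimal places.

Amount owed after one year: 8,000 × (1 + 0.096/365)^365 = 8,000 × 1.100745 = $8,805.96.
Effective rate on net proceeds: 8,805.96 / 7,830 − 1 = 0.124644 = 12.464%.

12.464%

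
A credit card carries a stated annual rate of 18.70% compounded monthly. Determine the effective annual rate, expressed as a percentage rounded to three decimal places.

EAR = (1 + 0.1870/12)^12 − 1.
= (1 + 0.015583)^12 − 1 = 1.203890 − 1 = 20.389%.

20.389%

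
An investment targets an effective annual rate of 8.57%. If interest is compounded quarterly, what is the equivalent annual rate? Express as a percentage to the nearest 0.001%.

(1 + r/4)^4 − 1 = 0.0857, so 1 + r/4 = 1.0857^(1/4).
r/4 = 0.020769, so r = 0.083076 = 8.308%.

8.308%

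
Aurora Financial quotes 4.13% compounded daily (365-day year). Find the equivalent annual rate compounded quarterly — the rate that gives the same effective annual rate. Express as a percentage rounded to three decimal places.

EAR = (1 + 0.0413/365)^365 − 1 = 0.042162.
Solve (1 + r/4)^4 = 1.042162: r/4 = 1.042162^(1/4) − 1 = 0.010378, so r = 0.041512 = 4.151%.

4.151%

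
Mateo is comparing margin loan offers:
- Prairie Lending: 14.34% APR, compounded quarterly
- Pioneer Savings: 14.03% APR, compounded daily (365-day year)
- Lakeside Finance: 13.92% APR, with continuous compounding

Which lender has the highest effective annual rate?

Prairie Lending

Prairie Lending: (1 + 0.1434/4)^4 − 1 = 15.130%
Pioneer Savings: (1 + 0.1403/365)^365 − 1 = 15.059%
Lakeside Finance: e^0.1392 − 1 = 14.935%
The highest effective annual rate is Prairie Lending at 15.130%.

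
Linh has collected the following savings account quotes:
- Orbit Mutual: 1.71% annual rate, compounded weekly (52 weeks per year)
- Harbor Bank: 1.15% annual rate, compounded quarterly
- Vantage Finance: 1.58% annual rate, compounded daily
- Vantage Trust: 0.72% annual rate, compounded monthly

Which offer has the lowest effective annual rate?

Orbit Mutual: (1 + 0.0171/52)^52 − 1 = 1.724%
Harbor Bank: (1 + 0.0115/4)^4 − 1 = 1.155%
Vantage Finance: (1 + 0.0158/365)^365 − 1 = 1.593%
Vantage Trust: (1 + 0.0072/12)^12 − 1 = 0.722%
The lowest effective annual rate is Vantage Trust at 0.722%.

Vantage Trust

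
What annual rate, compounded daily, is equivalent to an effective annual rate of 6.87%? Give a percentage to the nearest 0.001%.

(1 + r/365)^365 − 1 = 0.0687, so 1 + r/365 = 1.0687^(1/365).
r/365 = 0.000182, so r = 0.066449 = 6.645%.

6.645%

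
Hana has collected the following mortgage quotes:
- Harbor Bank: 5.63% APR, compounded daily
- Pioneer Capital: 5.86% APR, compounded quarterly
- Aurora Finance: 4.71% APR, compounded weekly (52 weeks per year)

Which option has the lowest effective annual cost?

Aurora Finance

Harbor Bank: (1 + 0.0563/365)^365 − 1 = 5.791%
Pioneer Capital: (1 + 0.0586/4)^4 − 1 = 5.990%
Aurora Finance: (1 + 0.0471/52)^52 − 1 = 4.820%
The lowest effective annual rate is Aurora Finance at 4.820%.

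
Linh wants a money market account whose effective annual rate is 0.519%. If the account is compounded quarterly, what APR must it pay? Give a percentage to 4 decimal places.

0.5180%

(1 + r/4)^4 − 1 = 0.00519, so 1 + r/4 = 1.00519^(1/4).
r/4 = 0.001295, so r = 0.005180 = 0.5180%.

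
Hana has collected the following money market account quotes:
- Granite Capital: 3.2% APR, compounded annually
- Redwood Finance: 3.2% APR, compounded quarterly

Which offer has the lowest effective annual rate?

Granite Capital

Granite Capital: compounded annually, EAR = 3.200%
Redwood Finance: (1 + 0.032/4)^4 − 1 = 3.239%
The lowest effective annual rate is Granite Capital at 3.200%.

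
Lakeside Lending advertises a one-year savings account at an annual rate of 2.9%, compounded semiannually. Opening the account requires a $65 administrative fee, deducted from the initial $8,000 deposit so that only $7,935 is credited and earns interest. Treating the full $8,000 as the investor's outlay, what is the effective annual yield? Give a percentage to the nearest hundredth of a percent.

2.08%

Value after one year: 7,935 × (1 + 0.029/2)^2 = 7,935 × 1.029210 = $8,166.78.
Effective yield on the $8,000 outlay: 8,166.78 / 8,000 − 1 = 0.020848 = 2.08%.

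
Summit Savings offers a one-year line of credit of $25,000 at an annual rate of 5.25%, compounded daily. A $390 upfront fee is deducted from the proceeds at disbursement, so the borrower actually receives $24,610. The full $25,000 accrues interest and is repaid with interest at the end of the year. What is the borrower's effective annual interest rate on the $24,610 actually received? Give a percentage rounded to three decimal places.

7.060%

Amount owed after one year: 25,000 × (1 + 0.0525/365)^365 = 25,000 × 1.053899 = $26,347.46.
Effective rate on net proceeds: 26,347.46 / 24,610 − 1 = 0.070600 = 7.060%.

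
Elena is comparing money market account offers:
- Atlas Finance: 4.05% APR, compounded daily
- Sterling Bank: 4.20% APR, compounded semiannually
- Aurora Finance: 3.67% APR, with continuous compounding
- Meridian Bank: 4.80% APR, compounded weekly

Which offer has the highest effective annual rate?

Meridian Bank

Atlas Finance: (1 + 0.0405/365)^365 − 1 = 4.133%
Sterling Bank: (1 + 0.0420/2)^2 − 1 = 4.244%
Aurora Finance: e^0.0367 − 1 = 3.738%
Meridian Bank: (1 + 0.0480/52)^52 − 1 = 4.915%
The highest effective annual rate is Meridian Bank at 4.915%.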